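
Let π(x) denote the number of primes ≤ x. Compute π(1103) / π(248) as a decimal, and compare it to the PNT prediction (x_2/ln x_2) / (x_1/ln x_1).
π(1103)/π(248) = 185/53 ≈ 3.4906;  PNT prediction ≈ 3.5002.

π(248) = 53 and π(1103) = 185, so π(1103)/π(248) ≈ 3.4906. The PNT-predicted ratio is (1103/ln(1103)) / (248/ln(248)) ≈ 3.5002. The two agree to within a few percent, as expected.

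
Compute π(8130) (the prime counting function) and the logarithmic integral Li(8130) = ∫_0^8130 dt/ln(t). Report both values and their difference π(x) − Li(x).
π(8130) = 1022;  Li(8130) ≈ 1040.87;  π(x) − Li(x) ≈ -18.87.

Direct count of primes ≤ 8130 gives π(8130) = 1022. Numerical evaluation of the logarithmic integral gives Li(8130) ≈ 1040.87. The difference π(x) − Li(x) ≈ -18.87 is typically negative for small/moderate x (Li(x) overestimates), though Littlewood's theorem shows this sign changes infinitely often.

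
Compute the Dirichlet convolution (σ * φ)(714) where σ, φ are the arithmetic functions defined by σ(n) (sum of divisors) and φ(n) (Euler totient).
(σ * φ)(714) = 11424

Divisors of 714: [1, 2, 3, 6, 7, 14, 17, 21, 34, 42, 51, 102, 119, 238, 357, 714]. For each d | 714:
  d = 1: σ(1) · φ(714/1) = 1 · 192 = 192
  d = 2: σ(2) · φ(714/2) = 3 · 192 = 576
  d = 3: σ(3) · φ(714/3) = 4 · 96 = 384
  d = 6: σ(6) · φ(714/6) = 12 · 96 = 1152
  d = 7: σ(7) · φ(714/7) = 8 · 32 = 256
  d = 14: σ(14) · φ(714/14) = 24 · 32 = 768
  d = 17: σ(17) · φ(714/17) = 18 · 12 = 216
  d = 21: σ(21) · φ(714/21) = 32 · 16 = 512
  d = 34: σ(34) · φ(714/34) = 54 · 12 = 648
  d = 42: σ(42) · φ(714/42) = 96 · 16 = 1536
  d = 51: σ(51) · φ(714/51) = 72 · 6 = 432
  d = 102: σ(102) · φ(714/102) = 216 · 6 = 1296
  d = 119: σ(119) · φ(714/119) = 144 · 2 = 288
  d = 238: σ(238) · φ(714/238) = 432 · 2 = 864
  d = 357: σ(357) · φ(714/357) = 576 · 1 = 576
  d = 714: σ(714) · φ(714/714) = 1728 · 1 = 1728
Summing: (σ * φ)(714) = 192 + 576 + 384 + 1152 + 256 + 768 + 216 + 512 + 648 + 1536 + 432 + 1296 + 288 + 864 + 576 + 1728 = 11424.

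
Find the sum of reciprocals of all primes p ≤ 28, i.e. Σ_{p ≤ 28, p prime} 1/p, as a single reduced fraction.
Σ 1/p = 334406399/223092870

π(28) = 9, so the primes ≤ 28 are [2, 3, 5, 7, 11, 13, 17, 19, 23]. Summing 1/p over these primes: 334406399/223092870 ≈ 1.4990. Mertens estimate ln ln(28) + 0.2615 ≈ 1.4651.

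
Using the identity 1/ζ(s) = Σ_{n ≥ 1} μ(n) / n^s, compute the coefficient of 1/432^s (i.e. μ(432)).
μ(432) = 0

Factor n = 432 = 2^4 · 3^3. μ(n) = 0 if any exponent ≥ 2 (not squarefree); otherwise μ(n) = (−1)^{ω(n)} where ω(n) is the number of distinct prime factors. Applying: μ(432) = 0.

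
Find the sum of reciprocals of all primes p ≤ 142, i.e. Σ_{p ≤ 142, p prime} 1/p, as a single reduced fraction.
Σ 1/p = 18825509850919239131453102166593625244431364344421618363/10014646650599190067509233131649940057366334653200433090

π(142) = 34, so the primes ≤ 142 are [2, 3, 5, 7, 11, 13, 17, 19, 23, 29, 31, 37, 41, 43, 47, 53, 59, 61, 67, 71, 73, 79, 83, 89, 97, 101, 103, 107, 109, 113, 127, 131, 137, 139]. Summing 1/p over these primes: 18825509850919239131453102166593625244431364344421618363/10014646650599190067509233131649940057366334653200433090 ≈ 1.8798. Mertens estimate ln ln(142) + 0.2615 ≈ 1.8621.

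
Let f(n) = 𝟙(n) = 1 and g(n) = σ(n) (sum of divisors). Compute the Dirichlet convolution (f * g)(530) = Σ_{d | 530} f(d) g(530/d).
(𝟙 * σ)(530) = 1540

Divisors of 530: [1, 2, 5, 10, 53, 106, 265, 530]. For each d | 530:
  d = 1: 𝟙(1) · σ(530/1) = 1 · 972 = 972
  d = 2: 𝟙(2) · σ(530/2) = 1 · 324 = 324
  d = 5: 𝟙(5) · σ(530/5) = 1 · 162 = 162
  d = 10: 𝟙(10) · σ(530/10) = 1 · 54 = 54
  d = 53: 𝟙(53) · σ(530/53) = 1 · 18 = 18
  d = 106: 𝟙(106) · σ(530/106) = 1 · 6 = 6
  d = 265: 𝟙(265) · σ(530/265) = 1 · 3 = 3
  d = 530: 𝟙(530) · σ(530/530) = 1 · 1 = 1
Summing: (𝟙 * σ)(530) = 972 + 324 + 162 + 54 + 18 + 6 + 3 + 1 = 1540.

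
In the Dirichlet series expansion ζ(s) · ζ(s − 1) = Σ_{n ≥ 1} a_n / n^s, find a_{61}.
σ(61) = 62

In the product (Σ m^0/m^s)(Σ k / k^s) = Σ (Σ_{d | n} d) / n^s, the coefficient of 1/n^s is σ(n) = Σ_{d | n} d. For n = 61, divisors are [1, 61]; summing: σ(61) = 62.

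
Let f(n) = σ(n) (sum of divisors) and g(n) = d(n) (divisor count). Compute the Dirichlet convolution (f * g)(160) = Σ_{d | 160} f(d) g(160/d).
(σ * d)(160) = 1752

Divisors of 160: [1, 2, 4, 5, 8, 10, 16, 20, 32, 40, 80, 160]. For each d | 160:
  d = 1: σ(1) · d(160/1) = 1 · 12 = 12
  d = 2: σ(2) · d(160/2) = 3 · 10 = 30
  d = 4: σ(4) · d(160/4) = 7 · 8 = 56
  d = 5: σ(5) · d(160/5) = 6 · 6 = 36
  d = 8: σ(8) · d(160/8) = 15 · 6 = 90
  d = 10: σ(10) · d(160/10) = 18 · 5 = 90
  d = 16: σ(16) · d(160/16) = 31 · 4 = 124
  d = 20: σ(20) · d(160/20) = 42 · 4 = 168
  d = 32: σ(32) · d(160/32) = 63 · 2 = 126
  d = 40: σ(40) · d(160/40) = 90 · 3 = 270
  d = 80: σ(80) · d(160/80) = 186 · 2 = 372
  d = 160: σ(160) · d(160/160) = 378 · 1 = 378
Summing: (σ * d)(160) = 12 + 30 + 56 + 36 + 90 + 90 + 124 + 168 + 126 + 270 + 372 + 378 = 1752.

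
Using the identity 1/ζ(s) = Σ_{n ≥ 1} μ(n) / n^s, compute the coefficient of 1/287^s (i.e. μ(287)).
μ(287) = 1

Factor n = 287 = 7 · 41. μ(n) = 0 if any exponent ≥ 2 (not squarefree); otherwise μ(n) = (−1)^{ω(n)} where ω(n) is the number of distinct prime factors. Applying: μ(287) = 1.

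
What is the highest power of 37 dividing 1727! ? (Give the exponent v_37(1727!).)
v_37(1727!) = 47

Legendre's formula: v_p(n!) = Σ_{k ≥ 1} ⌊n / p^k⌋. For p = 37, n = 1727, the terms are:
  ⌊1727/37^1⌋ = ⌊1727/37⌋ = 46
  ⌊1727/37^2⌋ = ⌊1727/1369⌋ = 1
(the next term ⌊1727/37^3⌋ = 0, terminating the sum). Summing: v_37(1727!) = 46 + 1 = 47.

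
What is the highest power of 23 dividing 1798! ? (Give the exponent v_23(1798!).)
v_23(1798!) = 81

Legendre's formula: v_p(n!) = Σ_{k ≥ 1} ⌊n / p^k⌋. For p = 23, n = 1798, the terms are:
  ⌊1798/23^1⌋ = ⌊1798/23⌋ = 78
  ⌊1798/23^2⌋ = ⌊1798/529⌋ = 3
(the next term ⌊1798/23^3⌋ = 0, terminating the sum). Summing: v_23(1798!) = 78 + 3 = 81.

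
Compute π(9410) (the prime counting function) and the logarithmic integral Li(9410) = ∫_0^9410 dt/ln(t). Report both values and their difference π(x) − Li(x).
π(9410) = 1163;  Li(9410) ≈ 1181.87;  π(x) − Li(x) ≈ -18.87.

Direct count of primes ≤ 9410 gives π(9410) = 1163. Numerical evaluation of the logarithmic integral gives Li(9410) ≈ 1181.87. The difference π(x) − Li(x) ≈ -18.87 is typically negative for small/moderate x (Li(x) overestimates), though Littlewood's theorem shows this sign changes infinitely often.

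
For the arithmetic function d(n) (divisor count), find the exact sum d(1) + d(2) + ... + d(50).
Σ_{n ≤ 50} d(n) = 207

Compute d(n) for each 1 ≤ n ≤ 50: d(1) = 1, d(2) = 2, d(3) = 2, d(4) = 3, d(5) = 2, d(6) = 4, d(7) = 2, d(8) = 4, d(9) = 3, d(10) = 4, d(11) = 2, d(12) = 6, d(13) = 2, d(14) = 4, d(15) = 4, d(16) = 5, d(17) = 2, d(18) = 6, d(19) = 2, d(20) = 6, d(21) = 4, d(22) = 4, d(23) = 2, d(24) = 8, d(25) = 3, d(26) = 4, d(27) = 4, d(28) = 6, d(29) = 2, d(30) = 8, d(31) = 2, d(32) = 6, d(33) = 4, d(34) = 4, d(35) = 4, d(36) = 9, d(37) = 2, d(38) = 4, d(39) = 4, d(40) = 8, d(41) = 2, d(42) = 8, d(43) = 2, d(44) = 6, d(45) = 6, d(46) = 4, d(47) = 2, d(48) = 10, d(49) = 3, d(50) = 6. Summing all 50 values: 207. (Dirichlet's divisor formula: Σ_{n ≤ x} d(n) = x ln(x) + (2γ − 1) x + O(√x). For x = 50, the asymptotic estimate is ≈ 203.32.)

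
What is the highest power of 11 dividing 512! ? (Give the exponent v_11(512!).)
v_11(512!) = 50

Legendre's formula: v_p(n!) = Σ_{k ≥ 1} ⌊n / p^k⌋. For p = 11, n = 512, the terms are:
  ⌊512/11^1⌋ = ⌊512/11⌋ = 46
  ⌊512/11^2⌋ = ⌊512/121⌋ = 4
(the next term ⌊512/11^3⌋ = 0, terminating the sum). Summing: v_11(512!) = 46 + 4 = 50.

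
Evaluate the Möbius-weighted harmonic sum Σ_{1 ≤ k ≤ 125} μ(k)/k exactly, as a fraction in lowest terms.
Σ μ(k)/k = 23090940688334333795050585396213953208427071/3161005464041760778814520629154366249327468699

Values of μ(k) for 1 ≤ k ≤ 125: μ(1) = 1, μ(2) = -1, μ(3) = -1, μ(5) = -1, μ(6) = 1, μ(7) = -1, μ(10) = 1, μ(11) = -1, μ(13) = -1, μ(14) = 1, μ(15) = 1, μ(17) = -1, μ(19) = -1, μ(21) = 1, μ(22) = 1, μ(23) = -1, μ(26) = 1, μ(29) = -1, μ(30) = -1, μ(31) = -1, μ(33) = 1, μ(34) = 1, μ(35) = 1, μ(37) = -1, μ(38) = 1, μ(39) = 1, μ(41) = -1, μ(42) = -1, μ(43) = -1, μ(46) = 1, μ(47) = -1, μ(51) = 1, μ(53) = -1, μ(55) = 1, μ(57) = 1, μ(58) = 1, μ(59) = -1, μ(61) = -1, μ(62) = 1, μ(65) = 1, μ(66) = -1, μ(67) = -1, μ(69) = 1, μ(70) = -1, μ(71) = -1, μ(73) = -1, μ(74) = 1, μ(77) = 1, μ(78) = -1, μ(79) = -1, μ(82) = 1, μ(83) = -1, μ(85) = 1, μ(86) = 1, μ(87) = 1, μ(89) = -1, μ(91) = 1, μ(93) = 1, μ(94) = 1, μ(95) = 1, μ(97) = -1, μ(101) = -1, μ(102) = -1, μ(103) = -1, μ(105) = -1, μ(106) = 1, μ(107) = -1, μ(109) = -1, μ(110) = -1, μ(111) = 1, μ(113) = -1, μ(114) = -1, μ(115) = 1, μ(118) = 1, μ(119) = 1, μ(122) = 1, μ(123) = 1, with μ = 0 on non-squarefree integers. Summing μ(k)/k for k where μ(k) ≠ 0 gives 23090940688334333795050585396213953208427071/3161005464041760778814520629154366249327468699 ≈ 0.0073. (PNT ⟺ this sum → 0 as n → ∞.)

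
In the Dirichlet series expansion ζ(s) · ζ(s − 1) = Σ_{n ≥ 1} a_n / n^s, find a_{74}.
σ(74) = 114

In the product (Σ m^0/m^s)(Σ k / k^s) = Σ (Σ_{d | n} d) / n^s, the coefficient of 1/n^s is σ(n) = Σ_{d | n} d. For n = 74, divisors are [1, 2, 37, 74]; summing: σ(74) = 114.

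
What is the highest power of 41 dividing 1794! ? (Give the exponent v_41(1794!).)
v_41(1794!) = 44

Legendre's formula: v_p(n!) = Σ_{k ≥ 1} ⌊n / p^k⌋. For p = 41, n = 1794, the terms are:
  ⌊1794/41^1⌋ = ⌊1794/41⌋ = 43
  ⌊1794/41^2⌋ = ⌊1794/1681⌋ = 1
(the next term ⌊1794/41^3⌋ = 0, terminating the sum). Summing: v_41(1794!) = 43 + 1 = 44.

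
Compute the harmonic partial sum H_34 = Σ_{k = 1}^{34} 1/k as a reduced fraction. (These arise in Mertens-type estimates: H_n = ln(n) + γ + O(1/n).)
H_34 = 54062195834749/13127595717600

Direct summation: H_34 = 1 + 1/2 + ... + 1/34. The least common denominator is lcm(1, ..., 34) = 144403552893600; over this denominator the numerator is 144403552893600 + 72201776446800 + 48134517631200 + 36100888223400 + 28880710578720 + 24067258815600 + 20629078984800 + 18050444111700 + 16044839210400 + 14440355289360 + 13127595717600 + 12033629407800 + 11107965607200 + 10314539492400 + 9626903526240 + 9025222055850 + 8494326640800 + 8022419605200 + 7600186994400 + 7220177644680 + 6876359661600 + 6563797858800 + 6278415343200 + 6016814703900 + 5776142115744 + 5553982803600 + 5348279736800 + 5157269746200 + 4979432858400 + 4813451763120 + 4658179125600 + 4512611027925 + 4375865239200 + 4247163320400 = 594684154182239, so H_34 = 594684154182239/144403552893600; reducing by gcd(594684154182239, 144403552893600) = 11 gives 54062195834749/13127595717600 ≈ 4.11821. (The PNT-adjacent estimate ln(34) + γ ≈ 4.10358 matches within O(1/n).)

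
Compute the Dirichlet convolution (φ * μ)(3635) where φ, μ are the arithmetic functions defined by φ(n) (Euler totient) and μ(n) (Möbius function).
(φ * μ)(3635) = 2175

Divisors of 3635: [1, 5, 727, 3635]. For each d | 3635:
  d = 1: φ(1) · μ(3635/1) = 1 · 1 = 1
  d = 5: φ(5) · μ(3635/5) = 4 · -1 = -4
  d = 727: φ(727) · μ(3635/727) = 726 · -1 = -726
  d = 3635: φ(3635) · μ(3635/3635) = 2904 · 1 = 2904
Summing: (φ * μ)(3635) = 1 + -4 + -726 + 2904 = 2175.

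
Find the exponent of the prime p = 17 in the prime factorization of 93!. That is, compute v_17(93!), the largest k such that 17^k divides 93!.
v_17(93!) = 5

Legendre's formula: v_p(n!) = Σ_{k ≥ 1} ⌊n / p^k⌋. For p = 17, n = 93, the terms are:
  ⌊93/17^1⌋ = ⌊93/17⌋ = 5
(the next term ⌊93/17^2⌋ = 0, terminating the sum). Summing: v_17(93!) = 5 = 5.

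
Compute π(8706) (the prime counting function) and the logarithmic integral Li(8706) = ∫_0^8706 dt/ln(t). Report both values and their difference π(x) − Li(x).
π(8706) = 1084;  Li(8706) ≈ 1104.60;  π(x) − Li(x) ≈ -20.60.

Direct count of primes ≤ 8706 gives π(8706) = 1084. Numerical evaluation of the logarithmic integral gives Li(8706) ≈ 1104.60. The difference π(x) − Li(x) ≈ -20.60 is typically negative for small/moderate x (Li(x) overestimates), though Littlewood's theorem shows this sign changes infinitely often.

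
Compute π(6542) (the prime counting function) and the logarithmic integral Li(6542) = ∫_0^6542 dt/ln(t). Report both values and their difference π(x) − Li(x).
π(6542) = 844;  Li(6542) ≈ 862.40;  π(x) − Li(x) ≈ -18.40.

Direct count of primes ≤ 6542 gives π(6542) = 844. Numerical evaluation of the logarithmic integral gives Li(6542) ≈ 862.40. The difference π(x) − Li(x) ≈ -18.40 is typically negative for small/moderate x (Li(x) overestimates), though Littlewood's theorem shows this sign changes infinitely often.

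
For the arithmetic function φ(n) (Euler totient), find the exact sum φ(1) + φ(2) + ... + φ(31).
Σ_{n ≤ 31} φ(n) = 308

Compute φ(n) for each 1 ≤ n ≤ 31: φ(1) = 1, φ(2) = 1, φ(3) = 2, φ(4) = 2, φ(5) = 4, φ(6) = 2, φ(7) = 6, φ(8) = 4, φ(9) = 6, φ(10) = 4, φ(11) = 10, φ(12) = 4, φ(13) = 12, φ(14) = 6, φ(15) = 8, φ(16) = 8, φ(17) = 16, φ(18) = 6, φ(19) = 18, φ(20) = 8, φ(21) = 12, φ(22) = 10, φ(23) = 22, φ(24) = 8, φ(25) = 20, φ(26) = 12, φ(27) = 18, φ(28) = 12, φ(29) = 28, φ(30) = 8, φ(31) = 30. Summing all 31 values: 308. (Average order: Σ_{n ≤ x} φ(n) ~ (3/π²) x². For x = 31, (3/π²)·31² ≈ 292.11.)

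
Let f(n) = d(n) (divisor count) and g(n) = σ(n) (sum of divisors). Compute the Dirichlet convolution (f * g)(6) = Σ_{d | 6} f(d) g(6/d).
(d * σ)(6) = 30

Divisors of 6: [1, 2, 3, 6]. For each d | 6:
  d = 1: d(1) · σ(6/1) = 1 · 12 = 12
  d = 2: d(2) · σ(6/2) = 2 · 4 = 8
  d = 3: d(3) · σ(6/3) = 2 · 3 = 6
  d = 6: d(6) · σ(6/6) = 4 · 1 = 4
Summing: (d * σ)(6) = 12 + 8 + 6 + 4 = 30.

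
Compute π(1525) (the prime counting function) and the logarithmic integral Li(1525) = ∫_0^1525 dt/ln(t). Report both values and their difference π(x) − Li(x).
π(1525) = 241;  Li(1525) ≈ 251.23;  π(x) − Li(x) ≈ -10.23.

Direct count of primes ≤ 1525 gives π(1525) = 241. Numerical evaluation of the logarithmic integral gives Li(1525) ≈ 251.23. The difference π(x) − Li(x) ≈ -10.23 is typically negative for small/moderate x (Li(x) overestimates), though Littlewood's theorem shows this sign changes infinitely often.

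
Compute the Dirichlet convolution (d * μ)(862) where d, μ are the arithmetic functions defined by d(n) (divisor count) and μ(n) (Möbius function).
(d * μ)(862) = 1

Divisors of 862: [1, 2, 431, 862]. For each d | 862:
  d = 1: d(1) · μ(862/1) = 1 · 1 = 1
  d = 2: d(2) · μ(862/2) = 2 · -1 = -2
  d = 431: d(431) · μ(862/431) = 2 · -1 = -2
  d = 862: d(862) · μ(862/862) = 4 · 1 = 4
Summing: (d * μ)(862) = 1 + -2 + -2 + 4 = 1.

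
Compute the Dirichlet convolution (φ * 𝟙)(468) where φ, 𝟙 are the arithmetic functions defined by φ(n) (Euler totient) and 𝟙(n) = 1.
(φ * 𝟙)(468) = 468

Divisors of 468: [1, 2, 3, 4, 6, 9, 12, 13, 18, 26, 36, 39, 52, 78, 117, 156, 234, 468]. For each d | 468:
  d = 1: φ(1) · 𝟙(468/1) = 1 · 1 = 1
  d = 2: φ(2) · 𝟙(468/2) = 1 · 1 = 1
  d = 3: φ(3) · 𝟙(468/3) = 2 · 1 = 2
  d = 4: φ(4) · 𝟙(468/4) = 2 · 1 = 2
  d = 6: φ(6) · 𝟙(468/6) = 2 · 1 = 2
  d = 9: φ(9) · 𝟙(468/9) = 6 · 1 = 6
  d = 12: φ(12) · 𝟙(468/12) = 4 · 1 = 4
  d = 13: φ(13) · 𝟙(468/13) = 12 · 1 = 12
  d = 18: φ(18) · 𝟙(468/18) = 6 · 1 = 6
  d = 26: φ(26) · 𝟙(468/26) = 12 · 1 = 12
  d = 36: φ(36) · 𝟙(468/36) = 12 · 1 = 12
  d = 39: φ(39) · 𝟙(468/39) = 24 · 1 = 24
  d = 52: φ(52) · 𝟙(468/52) = 24 · 1 = 24
  d = 78: φ(78) · 𝟙(468/78) = 24 · 1 = 24
  d = 117: φ(117) · 𝟙(468/117) = 72 · 1 = 72
  d = 156: φ(156) · 𝟙(468/156) = 48 · 1 = 48
  d = 234: φ(234) · 𝟙(468/234) = 72 · 1 = 72
  d = 468: φ(468) · 𝟙(468/468) = 144 · 1 = 144
Summing: (φ * 𝟙)(468) = 1 + 1 + 2 + 2 + 2 + 6 + 4 + 12 + 6 + 12 + 12 + 24 + 24 + 24 + 72 + 48 + 72 + 144 = 468.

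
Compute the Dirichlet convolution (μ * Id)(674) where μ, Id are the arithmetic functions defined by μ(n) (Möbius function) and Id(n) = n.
(μ * Id)(674) = 336

Divisors of 674: [1, 2, 337, 674]. For each d | 674:
  d = 1: μ(1) · Id(674/1) = 1 · 674 = 674
  d = 2: μ(2) · Id(674/2) = -1 · 337 = -337
  d = 337: μ(337) · Id(674/337) = -1 · 2 = -2
  d = 674: μ(674) · Id(674/674) = 1 · 1 = 1
Summing: (μ * Id)(674) = 674 + -337 + -2 + 1 = 336.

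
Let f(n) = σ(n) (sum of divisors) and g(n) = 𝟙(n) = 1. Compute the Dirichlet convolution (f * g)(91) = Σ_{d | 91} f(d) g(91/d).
(σ * 𝟙)(91) = 135

Divisors of 91: [1, 7, 13, 91]. For each d | 91:
  d = 1: σ(1) · 𝟙(91/1) = 1 · 1 = 1
  d = 7: σ(7) · 𝟙(91/7) = 8 · 1 = 8
  d = 13: σ(13) · 𝟙(91/13) = 14 · 1 = 14
  d = 91: σ(91) · 𝟙(91/91) = 112 · 1 = 112
Summing: (σ * 𝟙)(91) = 1 + 8 + 14 + 112 = 135.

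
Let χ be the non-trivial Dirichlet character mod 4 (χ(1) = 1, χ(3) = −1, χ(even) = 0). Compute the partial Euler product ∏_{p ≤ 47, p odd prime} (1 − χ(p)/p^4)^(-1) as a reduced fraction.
∏ = 424022009220093808147330044599350686845258380222853/428762185161728930691534489551822091105495385374720

The odd primes p ≤ 47 are [3, 5, 7, 11, 13, 17, 19, 23, 29, 31, 37, 41, 43, 47]. For each, χ(p) = 1 if p ≡ 1 mod 4, χ(p) = −1 if p ≡ 3 mod 4. Taking (1 − χ(p)/p^4)^(-1) = p^4/(p^4 − χ(p)): (1 − (-1)/3^4)^(-1) · (1 − (1)/5^4)^(-1) · (1 − (-1)/7^4)^(-1) · (1 − (-1)/11^4)^(-1) · (1 − (1)/13^4)^(-1) · (1 − (1)/17^4)^(-1) · (1 − (-1)/19^4)^(-1) · (1 − (-1)/23^4)^(-1) · (1 − (1)/29^4)^(-1) · (1 − (-1)/31^4)^(-1) · (1 − (1)/37^4)^(-1) · (1 − (1)/41^4)^(-1) · (1 − (-1)/43^4)^(-1) · (1 − (-1)/47^4)^(-1) = 424022009220093808147330044599350686845258380222853/428762185161728930691534489551822091105495385374720.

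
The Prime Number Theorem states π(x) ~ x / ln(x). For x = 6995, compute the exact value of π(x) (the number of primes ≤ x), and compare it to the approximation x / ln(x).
π(6995) = 899;  x/ln(x) ≈ 790.13;  relative error ≈ 12.11%.

Directly count primes up to 6995: π(6995) = 899. The PNT approximation gives 6995/ln(6995) ≈ 6995/8.85295 ≈ 790.13. Relative error (π(x) − x/ln(x)) / π(x) ≈ 12.11%; the approximation is known to undercount slightly (Li(x) is a better estimate).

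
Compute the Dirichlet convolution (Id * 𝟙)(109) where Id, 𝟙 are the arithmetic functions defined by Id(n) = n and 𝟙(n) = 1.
(Id * 𝟙)(109) = 110

Divisors of 109: [1, 109]. For each d | 109:
  d = 1: Id(1) · 𝟙(109/1) = 1 · 1 = 1
  d = 109: Id(109) · 𝟙(109/109) = 109 · 1 = 109
Summing: (Id * 𝟙)(109) = 1 + 109 = 110.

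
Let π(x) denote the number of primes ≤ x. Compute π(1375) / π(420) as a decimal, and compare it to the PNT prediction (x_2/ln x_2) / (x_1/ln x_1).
π(1375)/π(420) = 220/81 ≈ 2.7160;  PNT prediction ≈ 2.7365.

π(420) = 81 and π(1375) = 220, so π(1375)/π(420) ≈ 2.7160. The PNT-predicted ratio is (1375/ln(1375)) / (420/ln(420)) ≈ 2.7365. The two agree to within a few percent, as expected.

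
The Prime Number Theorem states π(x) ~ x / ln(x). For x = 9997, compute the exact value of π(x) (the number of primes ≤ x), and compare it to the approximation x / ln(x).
π(9997) = 1229;  x/ln(x) ≈ 1085.45;  relative error ≈ 11.68%.

Directly count primes up to 9997: π(9997) = 1229. The PNT approximation gives 9997/ln(9997) ≈ 9997/9.21004 ≈ 1085.45. Relative error (π(x) − x/ln(x)) / π(x) ≈ 11.68%; the approximation is known to undercount slightly (Li(x) is a better estimate).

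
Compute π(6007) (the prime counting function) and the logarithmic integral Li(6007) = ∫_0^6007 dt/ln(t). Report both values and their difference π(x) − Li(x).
π(6007) = 784;  Li(6007) ≈ 801.22;  π(x) − Li(x) ≈ -17.22.

Direct count of primes ≤ 6007 gives π(6007) = 784. Numerical evaluation of the logarithmic integral gives Li(6007) ≈ 801.22. The difference π(x) − Li(x) ≈ -17.22 is typically negative for small/moderate x (Li(x) overestimates), though Littlewood's theorem shows this sign changes infinitely often.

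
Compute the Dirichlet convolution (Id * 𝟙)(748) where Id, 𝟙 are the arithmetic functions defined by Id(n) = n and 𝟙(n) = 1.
(Id * 𝟙)(748) = 1512

Divisors of 748: [1, 2, 4, 11, 17, 22, 34, 44, 68, 187, 374, 748]. For each d | 748:
  d = 1: Id(1) · 𝟙(748/1) = 1 · 1 = 1
  d = 2: Id(2) · 𝟙(748/2) = 2 · 1 = 2
  d = 4: Id(4) · 𝟙(748/4) = 4 · 1 = 4
  d = 11: Id(11) · 𝟙(748/11) = 11 · 1 = 11
  d = 17: Id(17) · 𝟙(748/17) = 17 · 1 = 17
  d = 22: Id(22) · 𝟙(748/22) = 22 · 1 = 22
  d = 34: Id(34) · 𝟙(748/34) = 34 · 1 = 34
  d = 44: Id(44) · 𝟙(748/44) = 44 · 1 = 44
  d = 68: Id(68) · 𝟙(748/68) = 68 · 1 = 68
  d = 187: Id(187) · 𝟙(748/187) = 187 · 1 = 187
  d = 374: Id(374) · 𝟙(748/374) = 374 · 1 = 374
  d = 748: Id(748) · 𝟙(748/748) = 748 · 1 = 748
Summing: (Id * 𝟙)(748) = 1 + 2 + 4 + 11 + 17 + 22 + 34 + 44 + 68 + 187 + 374 + 748 = 1512.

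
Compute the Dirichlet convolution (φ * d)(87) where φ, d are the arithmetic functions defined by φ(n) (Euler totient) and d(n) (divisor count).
(φ * d)(87) = 120

Divisors of 87: [1, 3, 29, 87]. For each d | 87:
  d = 1: φ(1) · d(87/1) = 1 · 4 = 4
  d = 3: φ(3) · d(87/3) = 2 · 2 = 4
  d = 29: φ(29) · d(87/29) = 28 · 2 = 56
  d = 87: φ(87) · d(87/87) = 56 · 1 = 56
Summing: (φ * d)(87) = 4 + 4 + 56 + 56 = 120.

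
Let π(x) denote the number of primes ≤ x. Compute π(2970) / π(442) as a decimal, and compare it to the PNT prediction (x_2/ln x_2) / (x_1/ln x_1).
π(2970)/π(442) = 428/85 ≈ 5.0353;  PNT prediction ≈ 5.1186.

π(442) = 85 and π(2970) = 428, so π(2970)/π(442) ≈ 5.0353. The PNT-predicted ratio is (2970/ln(2970)) / (442/ln(442)) ≈ 5.1186. The two agree to within a few percent, as expected.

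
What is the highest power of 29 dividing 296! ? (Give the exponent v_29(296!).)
v_29(296!) = 10

Legendre's formula: v_p(n!) = Σ_{k ≥ 1} ⌊n / p^k⌋. For p = 29, n = 296, the terms are:
  ⌊296/29^1⌋ = ⌊296/29⌋ = 10
(the next term ⌊296/29^2⌋ = 0, terminating the sum). Summing: v_29(296!) = 10 = 10.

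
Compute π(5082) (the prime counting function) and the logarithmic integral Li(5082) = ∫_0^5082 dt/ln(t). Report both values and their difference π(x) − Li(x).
π(5082) = 679;  Li(5082) ≈ 693.90;  π(x) − Li(x) ≈ -14.90.

Direct count of primes ≤ 5082 gives π(5082) = 679. Numerical evaluation of the logarithmic integral gives Li(5082) ≈ 693.90. The difference π(x) − Li(x) ≈ -14.90 is typically negative for small/moderate x (Li(x) overestimates), though Littlewood's theorem shows this sign changes infinitely often.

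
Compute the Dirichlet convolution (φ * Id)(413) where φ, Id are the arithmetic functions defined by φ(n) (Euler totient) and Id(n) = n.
(φ * Id)(413) = 1521

Divisors of 413: [1, 7, 59, 413]. For each d | 413:
  d = 1: φ(1) · Id(413/1) = 1 · 413 = 413
  d = 7: φ(7) · Id(413/7) = 6 · 59 = 354
  d = 59: φ(59) · Id(413/59) = 58 · 7 = 406
  d = 413: φ(413) · Id(413/413) = 348 · 1 = 348
Summing: (φ * Id)(413) = 413 + 354 + 406 + 348 = 1521.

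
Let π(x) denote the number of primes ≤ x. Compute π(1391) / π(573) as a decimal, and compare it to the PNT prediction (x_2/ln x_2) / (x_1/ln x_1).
π(1391)/π(573) = 221/105 ≈ 2.1048;  PNT prediction ≈ 2.1301.

π(573) = 105 and π(1391) = 221, so π(1391)/π(573) ≈ 2.1048. The PNT-predicted ratio is (1391/ln(1391)) / (573/ln(573)) ≈ 2.1301. The two agree to within a few percent, as expected.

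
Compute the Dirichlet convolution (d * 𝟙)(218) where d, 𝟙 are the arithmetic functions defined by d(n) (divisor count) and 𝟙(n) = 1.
(d * 𝟙)(218) = 9

Divisors of 218: [1, 2, 109, 218]. For each d | 218:
  d = 1: d(1) · 𝟙(218/1) = 1 · 1 = 1
  d = 2: d(2) · 𝟙(218/2) = 2 · 1 = 2
  d = 109: d(109) · 𝟙(218/109) = 2 · 1 = 2
  d = 218: d(218) · 𝟙(218/218) = 4 · 1 = 4
Summing: (d * 𝟙)(218) = 1 + 2 + 2 + 4 = 9.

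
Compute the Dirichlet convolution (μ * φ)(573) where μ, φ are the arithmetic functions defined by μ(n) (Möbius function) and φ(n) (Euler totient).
(μ * φ)(573) = 189

Divisors of 573: [1, 3, 191, 573]. For each d | 573:
  d = 1: μ(1) · φ(573/1) = 1 · 380 = 380
  d = 3: μ(3) · φ(573/3) = -1 · 190 = -190
  d = 191: μ(191) · φ(573/191) = -1 · 2 = -2
  d = 573: μ(573) · φ(573/573) = 1 · 1 = 1
Summing: (μ * φ)(573) = 380 + -190 + -2 + 1 = 189.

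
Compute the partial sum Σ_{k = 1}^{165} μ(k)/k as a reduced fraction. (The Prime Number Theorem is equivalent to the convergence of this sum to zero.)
Σ μ(k)/k = 39559613656892389988868176705313193612521402770457442247492939/5766152219975951659023630035336134306565384015606066319856068810

Values of μ(k) for 1 ≤ k ≤ 165: μ(1) = 1, μ(2) = -1, μ(3) = -1, μ(5) = -1, μ(6) = 1, μ(7) = -1, μ(10) = 1, μ(11) = -1, μ(13) = -1, μ(14) = 1, μ(15) = 1, μ(17) = -1, μ(19) = -1, μ(21) = 1, μ(22) = 1, μ(23) = -1, μ(26) = 1, μ(29) = -1, μ(30) = -1, μ(31) = -1, μ(33) = 1, μ(34) = 1, μ(35) = 1, μ(37) = -1, μ(38) = 1, μ(39) = 1, μ(41) = -1, μ(42) = -1, μ(43) = -1, μ(46) = 1, μ(47) = -1, μ(51) = 1, μ(53) = -1, μ(55) = 1, μ(57) = 1, μ(58) = 1, μ(59) = -1, μ(61) = -1, μ(62) = 1, μ(65) = 1, μ(66) = -1, μ(67) = -1, μ(69) = 1, μ(70) = -1, μ(71) = -1, μ(73) = -1, μ(74) = 1, μ(77) = 1, μ(78) = -1, μ(79) = -1, μ(82) = 1, μ(83) = -1, μ(85) = 1, μ(86) = 1, μ(87) = 1, μ(89) = -1, μ(91) = 1, μ(93) = 1, μ(94) = 1, μ(95) = 1, μ(97) = -1, μ(101) = -1, μ(102) = -1, μ(103) = -1, μ(105) = -1, μ(106) = 1, μ(107) = -1, μ(109) = -1, μ(110) = -1, μ(111) = 1, μ(113) = -1, μ(114) = -1, μ(115) = 1, μ(118) = 1, μ(119) = 1, μ(122) = 1, μ(123) = 1, μ(127) = -1, μ(129) = 1, μ(130) = -1, μ(131) = -1, μ(133) = 1, μ(134) = 1, μ(137) = -1, μ(138) = -1, μ(139) = -1, μ(141) = 1, μ(142) = 1, μ(143) = 1, μ(145) = 1, μ(146) = 1, μ(149) = -1, μ(151) = -1, μ(154) = -1, μ(155) = 1, μ(157) = -1, μ(158) = 1, μ(159) = 1, μ(161) = 1, μ(163) = -1, μ(165) = -1, with μ = 0 on non-squarefree integers. Summing μ(k)/k for k where μ(k) ≠ 0 gives 39559613656892389988868176705313193612521402770457442247492939/5766152219975951659023630035336134306565384015606066319856068810 ≈ 0.0069. (PNT ⟺ this sum → 0 as n → ∞.)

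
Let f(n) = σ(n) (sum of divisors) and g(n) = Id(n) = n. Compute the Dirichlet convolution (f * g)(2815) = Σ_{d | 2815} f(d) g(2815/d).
(σ * Id)(2815) = 12397

Divisors of 2815: [1, 5, 563, 2815]. For each d | 2815:
  d = 1: σ(1) · Id(2815/1) = 1 · 2815 = 2815
  d = 5: σ(5) · Id(2815/5) = 6 · 563 = 3378
  d = 563: σ(563) · Id(2815/563) = 564 · 5 = 2820
  d = 2815: σ(2815) · Id(2815/2815) = 3384 · 1 = 3384
Summing: (σ * Id)(2815) = 2815 + 3378 + 2820 + 3384 = 12397.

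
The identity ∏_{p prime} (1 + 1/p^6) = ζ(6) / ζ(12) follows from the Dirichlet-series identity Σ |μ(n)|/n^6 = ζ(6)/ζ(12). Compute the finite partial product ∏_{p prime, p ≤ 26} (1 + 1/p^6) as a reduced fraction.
∏ = 1528148900144746288585670319214284020/1502467574555591484127420211226932553

The primes p ≤ 26 are [2, 3, 5, 7, 11, 13, 17, 19, 23]. For each, (1 + 1/p^6) = (p^6 + 1)/p^6. Multiplying these fractions over p ∈ [2, 3, 5, 7, 11, 13, 17, 19, 23] gives 1528148900144746288585670319214284020/1502467574555591484127420211226932553. (In the limit P → ∞ this tends to ζ(6)/ζ(12).)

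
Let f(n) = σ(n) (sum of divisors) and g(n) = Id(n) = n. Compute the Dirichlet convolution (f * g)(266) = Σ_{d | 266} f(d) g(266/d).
(σ * Id)(266) = 2925

Divisors of 266: [1, 2, 7, 14, 19, 38, 133, 266]. For each d | 266:
  d = 1: σ(1) · Id(266/1) = 1 · 266 = 266
  d = 2: σ(2) · Id(266/2) = 3 · 133 = 399
  d = 7: σ(7) · Id(266/7) = 8 · 38 = 304
  d = 14: σ(14) · Id(266/14) = 24 · 19 = 456
  d = 19: σ(19) · Id(266/19) = 20 · 14 = 280
  d = 38: σ(38) · Id(266/38) = 60 · 7 = 420
  d = 133: σ(133) · Id(266/133) = 160 · 2 = 320
  d = 266: σ(266) · Id(266/266) = 480 · 1 = 480
Summing: (σ * Id)(266) = 266 + 399 + 304 + 456 + 280 + 420 + 320 + 480 = 2925.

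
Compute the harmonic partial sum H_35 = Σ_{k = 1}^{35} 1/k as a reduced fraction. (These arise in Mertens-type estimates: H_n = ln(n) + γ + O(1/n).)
H_35 = 54437269998109/13127595717600

Direct summation: H_35 = 1 + 1/2 + ... + 1/35. The least common denominator is lcm(1, ..., 35) = 144403552893600; over this denominator the numerator is 144403552893600 + 72201776446800 + 48134517631200 + 36100888223400 + 28880710578720 + 24067258815600 + 20629078984800 + 18050444111700 + 16044839210400 + 14440355289360 + 13127595717600 + 12033629407800 + 11107965607200 + 10314539492400 + 9626903526240 + 9025222055850 + 8494326640800 + 8022419605200 + 7600186994400 + 7220177644680 + 6876359661600 + 6563797858800 + 6278415343200 + 6016814703900 + 5776142115744 + 5553982803600 + 5348279736800 + 5157269746200 + 4979432858400 + 4813451763120 + 4658179125600 + 4512611027925 + 4375865239200 + 4247163320400 + 4125815796960 = 598809969979199, so H_35 = 598809969979199/144403552893600; reducing by gcd(598809969979199, 144403552893600) = 11 gives 54437269998109/13127595717600 ≈ 4.14678. (The PNT-adjacent estimate ln(35) + γ ≈ 4.13256 matches within O(1/n).)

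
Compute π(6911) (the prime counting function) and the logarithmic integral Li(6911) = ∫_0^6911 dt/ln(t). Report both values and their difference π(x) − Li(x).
π(6911) = 889;  Li(6911) ≈ 904.27;  π(x) − Li(x) ≈ -15.27.

Direct count of primes ≤ 6911 gives π(6911) = 889. Numerical evaluation of the logarithmic integral gives Li(6911) ≈ 904.27. The difference π(x) − Li(x) ≈ -15.27 is typically negative for small/moderate x (Li(x) overestimates), though Littlewood's theorem shows this sign changes infinitely often.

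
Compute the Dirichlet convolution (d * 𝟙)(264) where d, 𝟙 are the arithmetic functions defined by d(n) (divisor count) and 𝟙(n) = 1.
(d * 𝟙)(264) = 90

Divisors of 264: [1, 2, 3, 4, 6, 8, 11, 12, 22, 24, 33, 44, 66, 88, 132, 264]. For each d | 264:
  d = 1: d(1) · 𝟙(264/1) = 1 · 1 = 1
  d = 2: d(2) · 𝟙(264/2) = 2 · 1 = 2
  d = 3: d(3) · 𝟙(264/3) = 2 · 1 = 2
  d = 4: d(4) · 𝟙(264/4) = 3 · 1 = 3
  d = 6: d(6) · 𝟙(264/6) = 4 · 1 = 4
  d = 8: d(8) · 𝟙(264/8) = 4 · 1 = 4
  d = 11: d(11) · 𝟙(264/11) = 2 · 1 = 2
  d = 12: d(12) · 𝟙(264/12) = 6 · 1 = 6
  d = 22: d(22) · 𝟙(264/22) = 4 · 1 = 4
  d = 24: d(24) · 𝟙(264/24) = 8 · 1 = 8
  d = 33: d(33) · 𝟙(264/33) = 4 · 1 = 4
  d = 44: d(44) · 𝟙(264/44) = 6 · 1 = 6
  d = 66: d(66) · 𝟙(264/66) = 8 · 1 = 8
  d = 88: d(88) · 𝟙(264/88) = 8 · 1 = 8
  d = 132: d(132) · 𝟙(264/132) = 12 · 1 = 12
  d = 264: d(264) · 𝟙(264/264) = 16 · 1 = 16
Summing: (d * 𝟙)(264) = 1 + 2 + 2 + 3 + 4 + 4 + 2 + 6 + 4 + 8 + 4 + 6 + 8 + 8 + 12 + 16 = 90.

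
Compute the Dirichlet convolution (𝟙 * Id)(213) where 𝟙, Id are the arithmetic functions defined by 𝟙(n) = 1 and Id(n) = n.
(𝟙 * Id)(213) = 288

Divisors of 213: [1, 3, 71, 213]. For each d | 213:
  d = 1: 𝟙(1) · Id(213/1) = 1 · 213 = 213
  d = 3: 𝟙(3) · Id(213/3) = 1 · 71 = 71
  d = 71: 𝟙(71) · Id(213/71) = 1 · 3 = 3
  d = 213: 𝟙(213) · Id(213/213) = 1 · 1 = 1
Summing: (𝟙 * Id)(213) = 213 + 71 + 3 + 1 = 288.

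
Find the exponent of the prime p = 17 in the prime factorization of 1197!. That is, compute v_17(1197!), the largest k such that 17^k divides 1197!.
v_17(1197!) = 74

Legendre's formula: v_p(n!) = Σ_{k ≥ 1} ⌊n / p^k⌋. For p = 17, n = 1197, the terms are:
  ⌊1197/17^1⌋ = ⌊1197/17⌋ = 70
  ⌊1197/17^2⌋ = ⌊1197/289⌋ = 4
(the next term ⌊1197/17^3⌋ = 0, terminating the sum). Summing: v_17(1197!) = 70 + 4 = 74.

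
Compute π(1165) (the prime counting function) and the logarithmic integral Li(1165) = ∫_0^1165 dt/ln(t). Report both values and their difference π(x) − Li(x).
π(1165) = 192;  Li(1165) ≈ 201.23;  π(x) − Li(x) ≈ -9.23.

Direct count of primes ≤ 1165 gives π(1165) = 192. Numerical evaluation of the logarithmic integral gives Li(1165) ≈ 201.23. The difference π(x) − Li(x) ≈ -9.23 is typically negative for small/moderate x (Li(x) overestimates), though Littlewood's theorem shows this sign changes infinitely often.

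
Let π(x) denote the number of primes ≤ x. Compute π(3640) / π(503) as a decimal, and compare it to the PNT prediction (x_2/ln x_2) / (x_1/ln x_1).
π(3640)/π(503) = 509/96 ≈ 5.3021;  PNT prediction ≈ 5.4899.

π(503) = 96 and π(3640) = 509, so π(3640)/π(503) ≈ 5.3021. The PNT-predicted ratio is (3640/ln(3640)) / (503/ln(503)) ≈ 5.4899. The two agree to within a few percent, as expected.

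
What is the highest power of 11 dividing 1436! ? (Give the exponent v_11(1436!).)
v_11(1436!) = 142

Legendre's formula: v_p(n!) = Σ_{k ≥ 1} ⌊n / p^k⌋. For p = 11, n = 1436, the terms are:
  ⌊1436/11^1⌋ = ⌊1436/11⌋ = 130
  ⌊1436/11^2⌋ = ⌊1436/121⌋ = 11
  ⌊1436/11^3⌋ = ⌊1436/1331⌋ = 1
(the next term ⌊1436/11^4⌋ = 0, terminating the sum). Summing: v_11(1436!) = 130 + 11 + 1 = 142.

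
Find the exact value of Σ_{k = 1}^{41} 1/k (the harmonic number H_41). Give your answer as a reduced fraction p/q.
H_41 = 85691034670497533/19914562703599200

Direct summation: H_41 = 1 + 1/2 + ... + 1/41. The least common denominator is lcm(1, ..., 41) = 219060189739591200; over this denominator the numerator is 219060189739591200 + 109530094869795600 + 73020063246530400 + 54765047434897800 + 43812037947918240 + 36510031623265200 + 31294312819941600 + 27382523717448900 + 24340021082176800 + 21906018973959120 + 19914562703599200 + 18255015811632600 + 16850783826122400 + 15647156409970800 + 14604012649306080 + 13691261858724450 + 12885893514093600 + 12170010541088400 + 11529483670504800 + 10953009486979560 + 10431437606647200 + 9957281351799600 + 9524356075634400 + 9127507905816300 + 8762407589583648 + 8425391913061200 + 8113340360725600 + 7823578204985400 + 7553799646192800 + 7302006324653040 + 7066457733535200 + 6845630929362225 + 6638187567866400 + 6442946757046800 + 6258862563988320 + 6085005270544200 + 5920545668637600 + 5764741835252400 + 5616927942040800 + 5476504743489780 + 5342931457063200 = 942601381375472863, so H_41 = 942601381375472863/219060189739591200; reducing by gcd(942601381375472863, 219060189739591200) = 11 gives 85691034670497533/19914562703599200 ≈ 4.30293. (The PNT-adjacent estimate ln(41) + γ ≈ 4.29079 matches within O(1/n).)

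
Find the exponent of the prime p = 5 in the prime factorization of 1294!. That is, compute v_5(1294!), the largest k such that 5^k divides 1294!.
v_5(1294!) = 321

Legendre's formula: v_p(n!) = Σ_{k ≥ 1} ⌊n / p^k⌋. For p = 5, n = 1294, the terms are:
  ⌊1294/5^1⌋ = ⌊1294/5⌋ = 258
  ⌊1294/5^2⌋ = ⌊1294/25⌋ = 51
  ⌊1294/5^3⌋ = ⌊1294/125⌋ = 10
  ⌊1294/5^4⌋ = ⌊1294/625⌋ = 2
(the next term ⌊1294/5^5⌋ = 0, terminating the sum). Summing: v_5(1294!) = 258 + 51 + 10 + 2 = 321.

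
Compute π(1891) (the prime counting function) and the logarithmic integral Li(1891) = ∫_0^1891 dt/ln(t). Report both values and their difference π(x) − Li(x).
π(1891) = 290;  Li(1891) ≈ 300.42;  π(x) − Li(x) ≈ -10.42.

Direct count of primes ≤ 1891 gives π(1891) = 290. Numerical evaluation of the logarithmic integral gives Li(1891) ≈ 300.42. The difference π(x) − Li(x) ≈ -10.42 is typically negative for small/moderate x (Li(x) overestimates), though Littlewood's theorem shows this sign changes infinitely often.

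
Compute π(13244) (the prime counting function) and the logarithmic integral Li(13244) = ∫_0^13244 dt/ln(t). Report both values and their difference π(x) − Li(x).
π(13244) = 1574;  Li(13244) ≈ 1592.84;  π(x) − Li(x) ≈ -18.84.

Direct count of primes ≤ 13244 gives π(13244) = 1574. Numerical evaluation of the logarithmic integral gives Li(13244) ≈ 1592.84. The difference π(x) − Li(x) ≈ -18.84 is typically negative for small/moderate x (Li(x) overestimates), though Littlewood's theorem shows this sign changes infinitely often.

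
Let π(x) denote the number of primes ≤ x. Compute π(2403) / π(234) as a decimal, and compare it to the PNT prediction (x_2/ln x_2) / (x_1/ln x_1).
π(2403)/π(234) = 357/51 ≈ 7.0000;  PNT prediction ≈ 7.1966.

π(234) = 51 and π(2403) = 357, so π(2403)/π(234) ≈ 7.0000. The PNT-predicted ratio is (2403/ln(2403)) / (234/ln(234)) ≈ 7.1966. The two agree to within a few percent, as expected.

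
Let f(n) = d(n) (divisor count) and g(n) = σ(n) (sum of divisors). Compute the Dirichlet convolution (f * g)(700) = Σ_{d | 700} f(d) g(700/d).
(d * σ)(700) = 7360

Divisors of 700: [1, 2, 4, 5, 7, 10, 14, 20, 25, 28, 35, 50, 70, 100, 140, 175, 350, 700]. For each d | 700:
  d = 1: d(1) · σ(700/1) = 1 · 1736 = 1736
  d = 2: d(2) · σ(700/2) = 2 · 744 = 1488
  d = 4: d(4) · σ(700/4) = 3 · 248 = 744
  d = 5: d(5) · σ(700/5) = 2 · 336 = 672
  d = 7: d(7) · σ(700/7) = 2 · 217 = 434
  d = 10: d(10) · σ(700/10) = 4 · 144 = 576
  d = 14: d(14) · σ(700/14) = 4 · 93 = 372
  d = 20: d(20) · σ(700/20) = 6 · 48 = 288
  d = 25: d(25) · σ(700/25) = 3 · 56 = 168
  d = 28: d(28) · σ(700/28) = 6 · 31 = 186
  d = 35: d(35) · σ(700/35) = 4 · 42 = 168
  d = 50: d(50) · σ(700/50) = 6 · 24 = 144
  d = 70: d(70) · σ(700/70) = 8 · 18 = 144
  d = 100: d(100) · σ(700/100) = 9 · 8 = 72
  d = 140: d(140) · σ(700/140) = 12 · 6 = 72
  d = 175: d(175) · σ(700/175) = 6 · 7 = 42
  d = 350: d(350) · σ(700/350) = 12 · 3 = 36
  d = 700: d(700) · σ(700/700) = 18 · 1 = 18
Summing: (d * σ)(700) = 1736 + 1488 + 744 + 672 + 434 + 576 + 372 + 288 + 168 + 186 + 168 + 144 + 144 + 72 + 72 + 42 + 36 + 18 = 7360.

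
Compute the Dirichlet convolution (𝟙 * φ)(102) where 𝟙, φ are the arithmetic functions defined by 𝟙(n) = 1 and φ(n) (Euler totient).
(𝟙 * φ)(102) = 102

Divisors of 102: [1, 2, 3, 6, 17, 34, 51, 102]. For each d | 102:
  d = 1: 𝟙(1) · φ(102/1) = 1 · 32 = 32
  d = 2: 𝟙(2) · φ(102/2) = 1 · 32 = 32
  d = 3: 𝟙(3) · φ(102/3) = 1 · 16 = 16
  d = 6: 𝟙(6) · φ(102/6) = 1 · 16 = 16
  d = 17: 𝟙(17) · φ(102/17) = 1 · 2 = 2
  d = 34: 𝟙(34) · φ(102/34) = 1 · 2 = 2
  d = 51: 𝟙(51) · φ(102/51) = 1 · 1 = 1
  d = 102: 𝟙(102) · φ(102/102) = 1 · 1 = 1
Summing: (𝟙 * φ)(102) = 32 + 32 + 16 + 16 + 2 + 2 + 1 + 1 = 102.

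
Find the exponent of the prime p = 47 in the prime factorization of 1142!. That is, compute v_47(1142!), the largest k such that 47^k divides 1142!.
v_47(1142!) = 24

Legendre's formula: v_p(n!) = Σ_{k ≥ 1} ⌊n / p^k⌋. For p = 47, n = 1142, the terms are:
  ⌊1142/47^1⌋ = ⌊1142/47⌋ = 24
(the next term ⌊1142/47^2⌋ = 0, terminating the sum). Summing: v_47(1142!) = 24 = 24.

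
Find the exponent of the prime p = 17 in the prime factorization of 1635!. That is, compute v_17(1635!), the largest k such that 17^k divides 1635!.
v_17(1635!) = 101

Legendre's formula: v_p(n!) = Σ_{k ≥ 1} ⌊n / p^k⌋. For p = 17, n = 1635, the terms are:
  ⌊1635/17^1⌋ = ⌊1635/17⌋ = 96
  ⌊1635/17^2⌋ = ⌊1635/289⌋ = 5
(the next term ⌊1635/17^3⌋ = 0, terminating the sum). Summing: v_17(1635!) = 96 + 5 = 101.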